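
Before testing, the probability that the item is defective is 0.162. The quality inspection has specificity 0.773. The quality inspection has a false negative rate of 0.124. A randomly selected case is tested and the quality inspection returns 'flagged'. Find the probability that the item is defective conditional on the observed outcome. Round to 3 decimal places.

Let H be the event that the item is defective. P(H) = 0.162, so P(¬H) = 0.838. With E the 'flagged' result, P(E|H) = 0.876 and P(E|¬H) = 0.227.
P(E) = 0.876·0.162 + 0.227·0.838 = 0.14191 + 0.19023 = 0.33214.
By Bayes' theorem, P(H|E) = 0.14191 / 0.33214 = 0.427.

P(H | E) ≈ 0.427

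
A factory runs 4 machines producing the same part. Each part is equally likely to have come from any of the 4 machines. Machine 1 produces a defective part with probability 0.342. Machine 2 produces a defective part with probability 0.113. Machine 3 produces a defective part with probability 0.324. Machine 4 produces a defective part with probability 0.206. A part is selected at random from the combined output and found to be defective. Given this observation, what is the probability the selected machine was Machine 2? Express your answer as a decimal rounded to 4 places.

Tabulate prior·likelihood by source: [1] prior 0.25, lik 0.342, product 0.08550; [2] prior 0.25, lik 0.113, product 0.02825; [3] prior 0.25, lik 0.324, product 0.08100; [4] prior 0.25, lik 0.206, product 0.05150.
Normalizing constant = 0.24625; the posterior for Machine 2 is its product over the sum, 0.02825/0.24625 = 0.1147.

Posterior probability ≈ 0.1147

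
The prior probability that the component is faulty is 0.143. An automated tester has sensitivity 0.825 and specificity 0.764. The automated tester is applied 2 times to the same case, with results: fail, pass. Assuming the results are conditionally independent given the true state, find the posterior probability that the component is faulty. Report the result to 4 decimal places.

Let H be the event that the component is faulty; start with P(H) = 0.143. P('fail'|H) = 0.825, P('fail'|¬H) = 0.236.
Update on result 1 ('fail'): P(H) ← 0.825·0.1430 / (0.825·0.1430 + 0.236·0.8570) = 0.11797/0.32023 = 0.3684.
Update on result 2 ('pass'): P(H) ← 0.175·0.3684 / (0.175·0.3684 + 0.764·0.6316) = 0.064472/0.54701 = 0.1179.

Posterior P(H) ≈ 0.1179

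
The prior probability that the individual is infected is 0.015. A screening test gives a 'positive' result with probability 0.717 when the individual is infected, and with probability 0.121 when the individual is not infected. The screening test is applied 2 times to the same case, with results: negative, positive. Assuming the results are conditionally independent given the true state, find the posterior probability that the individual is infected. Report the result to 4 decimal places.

Posterior P(H) ≈ 0.0282

Let H be the event that the individual is infected; start with P(H) = 0.015. P('positive'|H) = 0.717, P('positive'|¬H) = 0.121.
Update on result 1 ('negative'): P(H) ← 0.283·0.0150 / (0.283·0.0150 + 0.879·0.9850) = 0.0042450/0.87006 = 0.0049.
Update on result 2 ('positive'): P(H) ← 0.717·0.0049 / (0.717·0.0049 + 0.121·0.9951) = 0.0034982/0.12391 = 0.0282.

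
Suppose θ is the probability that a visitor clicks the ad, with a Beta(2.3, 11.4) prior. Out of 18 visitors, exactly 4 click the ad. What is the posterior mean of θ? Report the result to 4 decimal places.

Posterior mean ≈ 0.1987

The binomial likelihood is conjugate to the Beta prior: with 4 successes and 14 failures, the posterior is Beta(2.3+4, 11.4+14) = Beta(6.3, 25.4).
Posterior mean = α/(α+β) = 6.3/31.7 = 0.1987.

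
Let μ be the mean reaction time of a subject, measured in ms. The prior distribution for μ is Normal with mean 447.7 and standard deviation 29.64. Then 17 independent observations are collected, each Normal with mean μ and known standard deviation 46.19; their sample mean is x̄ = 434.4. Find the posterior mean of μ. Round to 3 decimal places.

With known σ, the Normal prior is conjugate. Weight on the data is w = (n/σ²)/(n/σ² + 1/τ₀²) = 0.00796807/(0.00796807+0.00113827) = 0.87500.
Posterior mean = w·x̄ + (1−w)·μ₀ = 0.87500·434.4 + 0.12500·447.7 = 436.062.

Posterior mean ≈ 436.062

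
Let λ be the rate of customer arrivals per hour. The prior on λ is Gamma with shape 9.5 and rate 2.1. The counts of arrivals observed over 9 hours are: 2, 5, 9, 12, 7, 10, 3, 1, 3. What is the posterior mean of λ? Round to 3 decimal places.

The Poisson likelihood adds the total count to the shape and the number of exposure periods to the rate. Here ∑xᵢ = 52 and n = 9, so shape 9.5→61.5 and rate 2.1→11.1.
E[λ | data] = 61.5/11.1 = 5.541.

Posterior mean ≈ 5.541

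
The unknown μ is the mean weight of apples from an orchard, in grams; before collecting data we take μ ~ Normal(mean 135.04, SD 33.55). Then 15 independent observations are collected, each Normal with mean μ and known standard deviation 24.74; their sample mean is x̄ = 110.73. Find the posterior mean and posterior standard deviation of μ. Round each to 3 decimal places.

Prior precision 1/τ₀² = 1/33.55² = 0.00088841; data precision n/σ² = 15/24.74² = 0.0245071.
Posterior precision = 0.00088841 + 0.0245071 = 0.0253955, giving posterior SD = 1/√0.0253955 = 6.275.
Posterior mean = (0.00088841·135.04 + 0.0245071·110.73) / 0.0253955 = 111.580.

Posterior mean ≈ 111.580; posterior SD ≈ 6.275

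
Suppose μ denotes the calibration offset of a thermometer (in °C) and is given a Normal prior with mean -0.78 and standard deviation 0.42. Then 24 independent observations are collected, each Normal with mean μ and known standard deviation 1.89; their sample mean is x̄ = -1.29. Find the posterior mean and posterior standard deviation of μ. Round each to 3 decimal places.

With known σ, the Normal prior is conjugate. Weight on the data is w = (n/σ²)/(n/σ² + 1/τ₀²) = 6.71874/(6.71874+5.66893) = 0.54237.
Posterior mean = w·x̄ + (1−w)·μ₀ = 0.54237·-1.29 + 0.45763·-0.78 = -1.057. Posterior variance = 1/(6.71874+5.66893) = 0.0807254, so SD = 0.284.

Posterior mean ≈ -1.057; posterior SD ≈ 0.284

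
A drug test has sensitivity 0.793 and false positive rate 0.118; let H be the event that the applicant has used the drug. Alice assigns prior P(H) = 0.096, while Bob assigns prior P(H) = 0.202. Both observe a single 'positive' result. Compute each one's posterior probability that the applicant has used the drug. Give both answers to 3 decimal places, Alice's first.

P('+'|H) = 0.793, P('+'|¬H) = 0.118.
Alice: numerator 0.793·0.096 = 0.076128; evidence = 0.076128+0.118·0.904 = 0.18280; posterior = 0.416.
Bob: numerator 0.793·0.202 = 0.16019; evidence = 0.16019+0.118·0.798 = 0.25435; posterior = 0.630.

Alice: 0.416; Bob: 0.630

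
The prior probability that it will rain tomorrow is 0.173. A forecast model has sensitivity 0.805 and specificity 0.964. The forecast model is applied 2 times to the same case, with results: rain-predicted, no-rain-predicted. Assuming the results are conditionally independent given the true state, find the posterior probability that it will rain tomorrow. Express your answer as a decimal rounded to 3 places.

Posterior P(H) ≈ 0.486

Let H be the event that it will rain tomorrow; start with P(H) = 0.173. P('rain-predicted'|H) = 0.805, P('rain-predicted'|¬H) = 0.036.
Update on result 1 ('rain-predicted'): P(H) ← 0.805·0.1730 / (0.805·0.1730 + 0.036·0.8270) = 0.13926/0.16904 = 0.8239.
Update on result 2 ('no-rain-predicted'): P(H) ← 0.195·0.8239 / (0.195·0.8239 + 0.964·0.1761) = 0.16066/0.33044 = 0.4862.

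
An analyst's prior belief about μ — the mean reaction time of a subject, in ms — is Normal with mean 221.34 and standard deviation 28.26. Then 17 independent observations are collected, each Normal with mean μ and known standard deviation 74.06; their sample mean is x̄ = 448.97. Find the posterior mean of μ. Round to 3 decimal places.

With known σ, the Normal prior is conjugate. Weight on the data is w = (n/σ²)/(n/σ² + 1/τ₀²) = 0.00309943/(0.00309943+0.00125215) = 0.71225.
Posterior mean = w·x̄ + (1−w)·μ₀ = 0.71225·448.97 + 0.28775·221.34 = 383.470.

Posterior mean ≈ 383.470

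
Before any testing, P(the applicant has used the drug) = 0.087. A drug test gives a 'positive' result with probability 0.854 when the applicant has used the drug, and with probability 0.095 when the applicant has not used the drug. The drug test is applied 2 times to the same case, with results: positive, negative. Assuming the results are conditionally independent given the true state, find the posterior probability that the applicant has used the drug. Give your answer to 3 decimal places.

Posterior P(H) ≈ 0.121

With H the event that the applicant has used the drug, the joint likelihood of the observed sequence is P(data|H) = 0.854·0.146 = 0.12468 and P(data|¬H) = 0.095·0.905 = 0.085975.
Bayes: P(H|data) = 0.087·0.12468 / (0.087·0.12468 + 0.913·0.085975) = 0.010848/0.089343 = 0.1214.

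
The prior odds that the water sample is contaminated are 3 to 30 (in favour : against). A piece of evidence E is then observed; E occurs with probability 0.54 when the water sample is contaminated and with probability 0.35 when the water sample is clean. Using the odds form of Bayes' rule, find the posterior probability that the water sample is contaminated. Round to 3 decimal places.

Prior odds = 3/30 = 0.10000.
Likelihood ratio for E = 0.54/0.35 = 1.5429.
Posterior odds = prior odds × LR = 0.15429.
Posterior probability = odds/(1+odds) = 0.15429/1.1543 = 0.134.

Posterior probability ≈ 0.134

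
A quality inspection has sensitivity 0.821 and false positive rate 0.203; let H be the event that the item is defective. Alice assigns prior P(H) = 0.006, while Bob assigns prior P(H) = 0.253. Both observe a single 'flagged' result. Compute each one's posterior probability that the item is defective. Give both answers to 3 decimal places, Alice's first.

P('+'|H) = 0.821, P('+'|¬H) = 0.203.
Alice: numerator 0.821·0.006 = 0.0049260; evidence = 0.0049260+0.203·0.994 = 0.20671; posterior = 0.024.
Bob: numerator 0.821·0.253 = 0.20771; evidence = 0.20771+0.203·0.747 = 0.35935; posterior = 0.578.

Alice: 0.024; Bob: 0.578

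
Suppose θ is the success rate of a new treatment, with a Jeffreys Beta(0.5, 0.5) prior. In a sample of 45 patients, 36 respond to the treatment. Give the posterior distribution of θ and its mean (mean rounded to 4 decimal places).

Posterior: Beta(36.5, 9.5); mean ≈ 0.7935

Observing 36 successes and 9 failures updates Beta(0.5, 0.5) by adding the success and failure counts to the two shape parameters: α = 0.5+36 = 36.5, β = 0.5+9 = 9.5.
Posterior mean = α/(α+β) = 36.5/46 = 0.7935.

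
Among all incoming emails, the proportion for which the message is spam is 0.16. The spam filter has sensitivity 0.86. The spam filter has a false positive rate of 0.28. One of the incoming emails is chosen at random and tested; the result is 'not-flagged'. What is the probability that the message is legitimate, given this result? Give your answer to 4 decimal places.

Let H be the event that the message is spam. P(H) = 0.16, so P(¬H) = 0.84. With E the 'not-flagged' result, P(E|H) = 0.14 and P(E|¬H) = 0.72.
P(E) = 0.14·0.16 + 0.72·0.84 = 0.022400 + 0.60480 = 0.62720.
By Bayes' theorem, P(H|E) = 0.022400 / 0.62720 = 0.0357. Hence P(¬H|E) = 1 − 0.0357 = 0.9643.

P(¬H | E) ≈ 0.9643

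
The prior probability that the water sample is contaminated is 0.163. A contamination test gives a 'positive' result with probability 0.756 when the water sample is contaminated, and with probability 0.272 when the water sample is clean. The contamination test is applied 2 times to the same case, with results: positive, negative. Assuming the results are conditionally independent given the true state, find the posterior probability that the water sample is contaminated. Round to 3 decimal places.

Posterior P(H) ≈ 0.154

Let H be the event that the water sample is contaminated; start with P(H) = 0.163. P('positive'|H) = 0.756, P('positive'|¬H) = 0.272.
Update on result 1 ('positive'): P(H) ← 0.756·0.1630 / (0.756·0.1630 + 0.272·0.8370) = 0.12323/0.35089 = 0.3512.
Update on result 2 ('negative'): P(H) ← 0.244·0.3512 / (0.244·0.3512 + 0.728·0.6488) = 0.085689/0.55803 = 0.1536.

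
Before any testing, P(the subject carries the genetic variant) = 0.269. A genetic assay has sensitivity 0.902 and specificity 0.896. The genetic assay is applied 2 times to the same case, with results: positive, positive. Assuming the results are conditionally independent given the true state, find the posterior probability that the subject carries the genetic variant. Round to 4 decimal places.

With H the event that the subject carries the genetic variant, the joint likelihood of the observed sequence is P(data|H) = 0.902·0.902 = 0.81360 and P(data|¬H) = 0.104·0.104 = 0.010816.
Bayes: P(H|data) = 0.269·0.81360 / (0.269·0.81360 + 0.731·0.010816) = 0.21886/0.22677 = 0.9651.

Posterior P(H) ≈ 0.9651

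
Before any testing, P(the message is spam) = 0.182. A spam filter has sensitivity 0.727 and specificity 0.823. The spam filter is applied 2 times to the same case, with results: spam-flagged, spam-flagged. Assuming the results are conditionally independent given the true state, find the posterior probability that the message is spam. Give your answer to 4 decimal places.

Posterior P(H) ≈ 0.7896

With H the event that the message is spam, the joint likelihood of the observed sequence is P(data|H) = 0.727·0.727 = 0.52853 and P(data|¬H) = 0.177·0.177 = 0.031329.
Bayes: P(H|data) = 0.182·0.52853 / (0.182·0.52853 + 0.818·0.031329) = 0.096192/0.12182 = 0.7896.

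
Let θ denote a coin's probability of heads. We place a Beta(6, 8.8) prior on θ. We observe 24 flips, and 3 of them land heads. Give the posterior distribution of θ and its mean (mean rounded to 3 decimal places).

Observing 3 successes and 21 failures updates Beta(6, 8.8) by adding the success and failure counts to the two shape parameters: α = 6+3 = 9, β = 8.8+21 = 29.8.
Posterior mean = α/(α+β) = 9/38.8 = 0.232.

Posterior: Beta(9, 29.8); mean ≈ 0.232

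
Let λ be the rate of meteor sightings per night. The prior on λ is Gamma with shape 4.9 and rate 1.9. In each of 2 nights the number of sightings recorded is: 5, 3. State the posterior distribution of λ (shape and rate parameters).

Total count ∑xᵢ = 8 over n = 2 nights.
Gamma is conjugate to the Poisson likelihood: posterior is Gamma(shape = 4.9+8 = 12.9, rate = 1.9+2 = 3.9).

Posterior: Gamma(shape=12.9, rate=3.9)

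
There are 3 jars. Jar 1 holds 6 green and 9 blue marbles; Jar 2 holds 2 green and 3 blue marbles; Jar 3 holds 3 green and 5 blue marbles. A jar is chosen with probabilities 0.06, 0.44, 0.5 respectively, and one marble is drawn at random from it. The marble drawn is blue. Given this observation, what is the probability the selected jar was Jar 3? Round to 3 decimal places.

Posterior probability ≈ 0.510

Tabulate prior·likelihood by source: [1] prior 0.06, lik 0.6, product 0.03600; [2] prior 0.44, lik 0.6, product 0.2640; [3] prior 0.5, lik 0.625, product 0.3125.
Normalizing constant = 0.61250; the posterior for Jar 3 is its product over the sum, 0.3125/0.61250 = 0.510.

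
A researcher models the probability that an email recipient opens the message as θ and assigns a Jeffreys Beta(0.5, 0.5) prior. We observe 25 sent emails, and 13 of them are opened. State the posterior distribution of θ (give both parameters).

Posterior: Beta(13.5, 12.5)

Observing 13 successes and 12 failures updates Beta(0.5, 0.5) by adding the success and failure counts to the two shape parameters: α = 0.5+13 = 13.5, β = 0.5+12 = 12.5.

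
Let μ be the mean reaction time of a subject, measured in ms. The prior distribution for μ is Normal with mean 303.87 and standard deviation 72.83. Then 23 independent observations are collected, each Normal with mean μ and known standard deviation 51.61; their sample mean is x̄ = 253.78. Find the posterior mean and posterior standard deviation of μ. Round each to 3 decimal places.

With known σ, the Normal prior is conjugate. Weight on the data is w = (n/σ²)/(n/σ² + 1/τ₀²) = 0.00863496/(0.00863496+0.00018853) = 0.97863.
Posterior mean = w·x̄ + (1−w)·μ₀ = 0.97863·253.78 + 0.021367·303.87 = 254.850. Posterior variance = 1/(0.00863496+0.00018853) = 113.334, so SD = 10.646.

Posterior mean ≈ 254.850; posterior SD ≈ 10.646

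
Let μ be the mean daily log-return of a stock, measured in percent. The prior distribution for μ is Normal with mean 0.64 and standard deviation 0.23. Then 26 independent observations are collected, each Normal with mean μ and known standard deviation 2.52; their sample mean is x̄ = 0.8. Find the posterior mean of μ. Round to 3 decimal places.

Posterior mean ≈ 0.668

Prior precision 1/τ₀² = 1/0.23² = 18.9036; data precision n/σ² = 26/2.52² = 4.09423.
Posterior precision = 18.9036 + 4.09423 = 22.9978.
Posterior mean = (18.9036·0.64 + 4.09423·0.8) / 22.9978 = 0.668.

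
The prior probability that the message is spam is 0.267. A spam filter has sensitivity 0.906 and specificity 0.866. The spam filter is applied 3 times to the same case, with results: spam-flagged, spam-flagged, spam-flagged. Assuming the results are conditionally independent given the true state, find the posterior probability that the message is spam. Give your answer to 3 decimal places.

With H the event that the message is spam, the joint likelihood of the observed sequence is P(data|H) = 0.906·0.906·0.906 = 0.74368 and P(data|¬H) = 0.134·0.134·0.134 = 0.0024061.
Bayes: P(H|data) = 0.267·0.74368 / (0.267·0.74368 + 0.733·0.0024061) = 0.19856/0.20033 = 0.9912.

Posterior P(H) ≈ 0.991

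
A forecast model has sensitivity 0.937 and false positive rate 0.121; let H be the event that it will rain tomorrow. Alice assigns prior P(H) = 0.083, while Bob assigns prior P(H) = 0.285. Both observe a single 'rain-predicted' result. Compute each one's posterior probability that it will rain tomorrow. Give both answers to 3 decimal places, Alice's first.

Alice: 0.412; Bob: 0.755

P('+'|H) = 0.937, P('+'|¬H) = 0.121.
Alice: numerator 0.937·0.083 = 0.077771; evidence = 0.077771+0.121·0.917 = 0.18873; posterior = 0.412.
Bob: numerator 0.937·0.285 = 0.26704; evidence = 0.26704+0.121·0.715 = 0.35356; posterior = 0.755.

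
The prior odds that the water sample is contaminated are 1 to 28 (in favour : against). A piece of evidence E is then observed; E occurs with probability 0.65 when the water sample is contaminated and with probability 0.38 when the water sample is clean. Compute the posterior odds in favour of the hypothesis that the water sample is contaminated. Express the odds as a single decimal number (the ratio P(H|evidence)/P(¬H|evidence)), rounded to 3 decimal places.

Prior odds = 1/28 = 0.035714.
Likelihood ratio for E = 0.65/0.38 = 1.7105.
Posterior odds = prior odds × LR = 0.061090.

Posterior odds ≈ 0.061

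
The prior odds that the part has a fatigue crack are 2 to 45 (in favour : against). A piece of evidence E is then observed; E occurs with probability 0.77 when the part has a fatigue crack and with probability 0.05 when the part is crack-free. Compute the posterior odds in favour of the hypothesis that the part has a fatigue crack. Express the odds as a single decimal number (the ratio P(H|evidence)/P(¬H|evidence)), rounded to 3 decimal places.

Prior odds = 2/45 = 0.044444. In log-odds, ln(0.044444) = -3.1135.
Add log likelihood ratio: ln(15.400) = 2.7344.
Posterior log-odds = -0.37915, so posterior odds = exp(-0.37915) = 0.68444.

Posterior odds ≈ 0.684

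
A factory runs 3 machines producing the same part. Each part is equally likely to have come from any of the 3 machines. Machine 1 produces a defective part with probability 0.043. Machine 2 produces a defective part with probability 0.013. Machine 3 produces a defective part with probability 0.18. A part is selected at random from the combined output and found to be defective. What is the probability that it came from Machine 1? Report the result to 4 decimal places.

Posterior probability ≈ 0.1822

P(defective|M1) = 0.043; P(defective|M2) = 0.013; P(defective|M3) = 0.18.
Prior × likelihood for each source: 0.333333·0.043=0.01433, 0.333333·0.013=0.004333, 0.333333·0.18=0.06000. Summing gives P(defective) = 0.078667.
P(Machine 1 | defective) = 0.01433 / 0.078667 = 0.1822.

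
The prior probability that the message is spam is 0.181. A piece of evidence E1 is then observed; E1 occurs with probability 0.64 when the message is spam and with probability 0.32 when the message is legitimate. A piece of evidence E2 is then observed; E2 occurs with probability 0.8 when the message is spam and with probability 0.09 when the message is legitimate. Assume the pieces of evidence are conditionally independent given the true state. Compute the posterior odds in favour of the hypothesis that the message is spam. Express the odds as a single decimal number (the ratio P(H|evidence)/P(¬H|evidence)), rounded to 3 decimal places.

Posterior odds ≈ 3.929

Prior odds = 0.181/(1−0.181) = 0.22100. In log-odds, ln(0.22100) = -1.5096.
Add log likelihood ratios: ln(2.0000) + ln(8.8889) = 2.8779.
Posterior log-odds = 1.3684, so posterior odds = exp(1.3684) = 3.9289.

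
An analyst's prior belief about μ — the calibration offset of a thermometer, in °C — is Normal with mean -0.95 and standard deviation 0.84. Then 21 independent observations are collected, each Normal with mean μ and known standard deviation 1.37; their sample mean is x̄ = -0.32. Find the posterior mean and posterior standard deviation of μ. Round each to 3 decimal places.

Posterior mean ≈ -0.391; posterior SD ≈ 0.282

Prior precision 1/τ₀² = 1/0.84² = 1.41723; data precision n/σ² = 21/1.37² = 11.1887.
Posterior precision = 1.41723 + 11.1887 = 12.6059, giving posterior SD = 1/√12.6059 = 0.282.
Posterior mean = (1.41723·-0.95 + 11.1887·-0.32) / 12.6059 = -0.391.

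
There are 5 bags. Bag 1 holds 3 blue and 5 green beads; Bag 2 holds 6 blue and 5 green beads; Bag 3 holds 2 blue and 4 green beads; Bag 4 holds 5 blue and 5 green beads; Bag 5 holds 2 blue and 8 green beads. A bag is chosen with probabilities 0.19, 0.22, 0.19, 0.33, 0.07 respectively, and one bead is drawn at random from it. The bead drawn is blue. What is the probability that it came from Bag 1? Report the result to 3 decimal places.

Posterior probability ≈ 0.164

P(blue|Bag 1) = 0.375; P(blue|Bag 2) = 0.5455; P(blue|Bag 3) = 0.3333; P(blue|Bag 4) = 0.5; P(blue|Bag 5) = 0.2.
Prior × likelihood for each source: 0.19·0.375=0.07125, 0.22·0.5455=0.1200, 0.19·0.3333=0.06333, 0.33·0.5=0.1650, 0.07·0.2=0.01400. Summing gives P(blue) = 0.43358.
P(Bag 1 | blue) = 0.07125 / 0.43358 = 0.164.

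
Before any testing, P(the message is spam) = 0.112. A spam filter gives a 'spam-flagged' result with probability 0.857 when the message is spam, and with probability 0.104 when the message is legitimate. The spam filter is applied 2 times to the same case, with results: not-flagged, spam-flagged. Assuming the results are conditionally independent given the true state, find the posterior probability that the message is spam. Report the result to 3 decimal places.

With H the event that the message is spam, the joint likelihood of the observed sequence is P(data|H) = 0.143·0.857 = 0.12255 and P(data|¬H) = 0.896·0.104 = 0.093184.
Bayes: P(H|data) = 0.112·0.12255 / (0.112·0.12255 + 0.888·0.093184) = 0.013726/0.096473 = 0.1423.

Posterior P(H) ≈ 0.142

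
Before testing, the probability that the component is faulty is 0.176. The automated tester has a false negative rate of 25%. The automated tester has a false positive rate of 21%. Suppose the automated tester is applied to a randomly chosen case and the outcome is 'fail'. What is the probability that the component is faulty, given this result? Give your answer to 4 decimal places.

P(H | E) ≈ 0.4327

Write H for 'the component is faulty'. Prior odds H:¬H = 0.176/0.824 = 0.21359. For the 'fail' outcome, the likelihood ratio is 0.75/0.21 = 3.5714.
Posterior odds = 0.21359 × 3.5714 = 0.76283, so P(H|E) = 0.76283/(1+0.76283) = 0.4327.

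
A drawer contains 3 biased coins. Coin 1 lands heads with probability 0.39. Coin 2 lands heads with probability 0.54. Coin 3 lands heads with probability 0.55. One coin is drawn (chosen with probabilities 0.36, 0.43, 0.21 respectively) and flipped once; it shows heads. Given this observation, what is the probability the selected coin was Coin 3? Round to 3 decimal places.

Posterior probability ≈ 0.237

P(heads|C1) = 0.39; P(heads|C2) = 0.54; P(heads|C3) = 0.55.
Prior × likelihood for each source: 0.36·0.39=0.1404, 0.43·0.54=0.2322, 0.21·0.55=0.1155. Summing gives P(heads) = 0.48810.
P(Coin 3 | heads) = 0.1155 / 0.48810 = 0.237.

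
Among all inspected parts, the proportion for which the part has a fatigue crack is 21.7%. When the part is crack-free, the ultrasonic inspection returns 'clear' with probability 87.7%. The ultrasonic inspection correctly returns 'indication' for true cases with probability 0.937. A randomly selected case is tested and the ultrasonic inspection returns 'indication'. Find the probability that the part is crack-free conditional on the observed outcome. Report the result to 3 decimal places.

P(¬H | E) ≈ 0.321

Write H for 'the part has a fatigue crack'. Prior odds H:¬H = 0.217/0.783 = 0.27714. For the 'indication' outcome, the likelihood ratio is 0.937/0.123 = 7.6179.
Posterior odds = 0.27714 × 7.6179 = 2.1112, so P(H|E) = 2.1112/(1+2.1112) = 0.679. Then P(¬H|E) = 1 − 0.679 = 0.321.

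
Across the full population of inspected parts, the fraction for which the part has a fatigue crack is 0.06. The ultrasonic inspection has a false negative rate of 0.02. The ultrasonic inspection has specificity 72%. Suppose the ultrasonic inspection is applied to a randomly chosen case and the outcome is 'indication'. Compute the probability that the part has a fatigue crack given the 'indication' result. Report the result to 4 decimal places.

P(H | E) ≈ 0.1826

Let H be the event that the part has a fatigue crack. P(H) = 0.06, so P(¬H) = 0.94. With E the 'indication' result, P(E|H) = 0.98 and P(E|¬H) = 0.28.
P(E) = 0.98·0.06 + 0.28·0.94 = 0.058800 + 0.26320 = 0.32200.
By Bayes' theorem, P(H|E) = 0.058800 / 0.32200 = 0.1826.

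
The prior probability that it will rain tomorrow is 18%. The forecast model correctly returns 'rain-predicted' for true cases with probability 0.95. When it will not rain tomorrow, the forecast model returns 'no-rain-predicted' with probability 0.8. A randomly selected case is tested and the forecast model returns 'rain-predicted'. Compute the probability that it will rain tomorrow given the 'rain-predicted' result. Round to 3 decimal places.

Let H be the event that it will rain tomorrow. P(H) = 0.18, so P(¬H) = 0.82. With E the 'rain-predicted' result, P(E|H) = 0.95 and P(E|¬H) = 0.2.
P(E) = 0.95·0.18 + 0.2·0.82 = 0.17100 + 0.16400 = 0.33500.
By Bayes' theorem, P(H|E) = 0.17100 / 0.33500 = 0.510.

P(H | E) ≈ 0.510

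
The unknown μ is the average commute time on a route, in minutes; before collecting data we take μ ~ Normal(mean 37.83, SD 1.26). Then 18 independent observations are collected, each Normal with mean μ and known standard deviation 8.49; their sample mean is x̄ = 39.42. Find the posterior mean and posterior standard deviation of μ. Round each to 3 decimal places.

Prior precision 1/τ₀² = 1/1.26² = 0.629882; data precision n/σ² = 18/8.49² = 0.249722.
Posterior precision = 0.629882 + 0.249722 = 0.879604, giving posterior SD = 1/√0.879604 = 1.066.
Posterior mean = (0.629882·37.83 + 0.249722·39.42) / 0.879604 = 38.281.

Posterior mean ≈ 38.281; posterior SD ≈ 1.066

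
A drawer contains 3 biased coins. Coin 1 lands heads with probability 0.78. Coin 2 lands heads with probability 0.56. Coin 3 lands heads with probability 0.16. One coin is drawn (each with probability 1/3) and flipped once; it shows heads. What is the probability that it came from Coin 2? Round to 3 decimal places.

Posterior probability ≈ 0.373

Tabulate prior·likelihood by source: [1] prior 0.333333, lik 0.78, product 0.2600; [2] prior 0.333333, lik 0.56, product 0.1867; [3] prior 0.333333, lik 0.16, product 0.05333.
Normalizing constant = 0.50000; the posterior for Coin 2 is its product over the sum, 0.1867/0.50000 = 0.373.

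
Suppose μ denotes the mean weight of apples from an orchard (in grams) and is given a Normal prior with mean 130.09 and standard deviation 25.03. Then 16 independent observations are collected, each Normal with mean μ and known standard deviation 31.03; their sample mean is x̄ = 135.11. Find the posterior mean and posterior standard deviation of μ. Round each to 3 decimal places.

Posterior mean ≈ 134.670; posterior SD ≈ 7.410

With known σ, the Normal prior is conjugate. Weight on the data is w = (n/σ²)/(n/σ² + 1/τ₀²) = 0.0166171/(0.0166171+0.00159617) = 0.91236.
Posterior mean = w·x̄ + (1−w)·μ₀ = 0.91236·135.11 + 0.087637·130.09 = 134.670. Posterior variance = 1/(0.0166171+0.00159617) = 54.9049, so SD = 7.410.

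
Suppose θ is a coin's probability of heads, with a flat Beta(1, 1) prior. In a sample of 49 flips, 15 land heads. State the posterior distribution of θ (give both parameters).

Posterior: Beta(16, 35)

Observing 15 successes and 34 failures updates Beta(1, 1) by adding the success and failure counts to the two shape parameters: α = 1+15 = 16, β = 1+34 = 35.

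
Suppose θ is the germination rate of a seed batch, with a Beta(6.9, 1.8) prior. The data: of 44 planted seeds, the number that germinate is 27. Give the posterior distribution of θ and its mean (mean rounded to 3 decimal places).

Posterior: Beta(33.9, 18.8); mean ≈ 0.643

Observing 27 successes and 17 failures updates Beta(6.9, 1.8) by adding the success and failure counts to the two shape parameters: α = 6.9+27 = 33.9, β = 1.8+17 = 18.8.
E[θ | data] = 33.9/(33.9+18.8) = 0.643.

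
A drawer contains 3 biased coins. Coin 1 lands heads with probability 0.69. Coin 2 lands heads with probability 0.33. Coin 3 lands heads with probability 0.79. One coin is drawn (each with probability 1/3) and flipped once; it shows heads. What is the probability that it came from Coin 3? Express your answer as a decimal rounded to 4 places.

Tabulate prior·likelihood by source: [1] prior 0.333333, lik 0.69, product 0.2300; [2] prior 0.333333, lik 0.33, product 0.1100; [3] prior 0.333333, lik 0.79, product 0.2633.
Normalizing constant = 0.60333; the posterior for Coin 3 is its product over the sum, 0.2633/0.60333 = 0.4365.

Posterior probability ≈ 0.4365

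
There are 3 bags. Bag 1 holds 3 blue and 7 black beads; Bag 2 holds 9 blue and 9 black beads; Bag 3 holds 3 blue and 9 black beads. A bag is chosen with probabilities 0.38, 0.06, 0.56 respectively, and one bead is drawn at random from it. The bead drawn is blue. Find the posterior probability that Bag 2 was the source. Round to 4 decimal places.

Posterior probability ≈ 0.1056

P(blue|Bag 1) = 0.3; P(blue|Bag 2) = 0.5; P(blue|Bag 3) = 0.25.
Prior × likelihood for each source: 0.38·0.3=0.1140, 0.06·0.5=0.03000, 0.56·0.25=0.1400. Summing gives P(blue) = 0.28400.
P(Bag 2 | blue) = 0.03000 / 0.28400 = 0.1056.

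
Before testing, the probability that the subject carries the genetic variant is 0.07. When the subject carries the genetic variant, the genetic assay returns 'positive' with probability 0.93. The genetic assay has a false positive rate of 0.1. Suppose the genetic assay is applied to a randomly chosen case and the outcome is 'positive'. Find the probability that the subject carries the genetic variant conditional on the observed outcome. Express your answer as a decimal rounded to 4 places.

P(H | E) ≈ 0.4118

Let H be the event that the subject carries the genetic variant. P(H) = 0.07, so P(¬H) = 0.93. With E the 'positive' result, P(E|H) = 0.93 and P(E|¬H) = 0.1.
P(E) = 0.93·0.07 + 0.1·0.93 = 0.065100 + 0.093000 = 0.15810.
By Bayes' theorem, P(H|E) = 0.065100 / 0.15810 = 0.4118.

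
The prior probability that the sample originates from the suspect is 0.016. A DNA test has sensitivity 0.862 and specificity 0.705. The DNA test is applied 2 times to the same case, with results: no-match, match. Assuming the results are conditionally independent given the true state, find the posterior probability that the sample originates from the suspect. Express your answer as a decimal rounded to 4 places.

With H the event that the sample originates from the suspect, the joint likelihood of the observed sequence is P(data|H) = 0.138·0.862 = 0.11896 and P(data|¬H) = 0.705·0.295 = 0.20797.
Bayes: P(H|data) = 0.016·0.11896 / (0.016·0.11896 + 0.984·0.20797) = 0.0019033/0.20655 = 0.0092.

Posterior P(H) ≈ 0.0092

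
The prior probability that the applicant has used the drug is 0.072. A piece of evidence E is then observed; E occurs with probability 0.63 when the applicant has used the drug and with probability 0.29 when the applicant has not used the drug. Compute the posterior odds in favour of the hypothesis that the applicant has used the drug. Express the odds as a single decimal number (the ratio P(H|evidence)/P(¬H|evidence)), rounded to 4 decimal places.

Posterior odds ≈ 0.1685

Prior odds = 0.072/(1−0.072) = 0.077586. In log-odds, ln(0.077586) = -2.5564.
Add log likelihood ratio: ln(2.1724) = 0.77584.
Posterior log-odds = -1.7805, so posterior odds = exp(-1.7805) = 0.16855.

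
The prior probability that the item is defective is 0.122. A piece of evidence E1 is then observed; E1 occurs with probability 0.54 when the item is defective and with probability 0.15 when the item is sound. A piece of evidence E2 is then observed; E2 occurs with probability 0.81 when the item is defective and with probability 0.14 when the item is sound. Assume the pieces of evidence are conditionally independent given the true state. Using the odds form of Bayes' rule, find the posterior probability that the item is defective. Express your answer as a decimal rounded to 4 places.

Posterior probability ≈ 0.7432

Prior odds = 0.122/(1−0.122) = 0.13895. In log-odds, ln(0.13895) = -1.9736.
Add log likelihood ratios: ln(3.6000) + ln(5.7857) = 3.0363.
Posterior log-odds = 1.0627, so posterior odds = exp(1.0627) = 2.8942. Converting, P(H|E) = 2.8942/3.8942 = 0.7432.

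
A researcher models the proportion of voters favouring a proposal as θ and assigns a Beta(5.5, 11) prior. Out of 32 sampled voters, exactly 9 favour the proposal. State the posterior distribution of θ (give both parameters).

Posterior: Beta(14.5, 34)

The binomial likelihood is conjugate to the Beta prior: with 9 successes and 23 failures, the posterior is Beta(5.5+9, 11+23) = Beta(14.5, 34).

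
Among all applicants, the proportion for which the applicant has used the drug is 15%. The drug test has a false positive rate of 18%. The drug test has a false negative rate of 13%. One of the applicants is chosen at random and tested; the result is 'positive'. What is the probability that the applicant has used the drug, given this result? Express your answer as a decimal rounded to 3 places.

P(H | E) ≈ 0.460

Write H for 'the applicant has used the drug'. Prior odds H:¬H = 0.15/0.85 = 0.17647. For the 'positive' outcome, the likelihood ratio is 0.87/0.18 = 4.8333.
Posterior odds = 0.17647 × 4.8333 = 0.85294, so P(H|E) = 0.85294/(1+0.85294) = 0.460.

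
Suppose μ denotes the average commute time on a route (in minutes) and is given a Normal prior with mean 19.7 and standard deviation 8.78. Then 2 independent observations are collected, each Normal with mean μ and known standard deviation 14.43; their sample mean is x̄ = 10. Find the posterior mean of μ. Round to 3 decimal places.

Prior precision 1/τ₀² = 1/8.78² = 0.0129721; data precision n/σ² = 2/14.43² = 0.00960500.
Posterior precision = 0.0129721 + 0.00960500 = 0.0225771.
Posterior mean = (0.0129721·19.7 + 0.00960500·10) / 0.0225771 = 15.573.

Posterior mean ≈ 15.573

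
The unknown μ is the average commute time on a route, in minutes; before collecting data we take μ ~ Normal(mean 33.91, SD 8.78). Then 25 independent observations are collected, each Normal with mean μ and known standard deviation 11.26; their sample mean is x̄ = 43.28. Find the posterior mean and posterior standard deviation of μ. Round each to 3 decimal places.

With known σ, the Normal prior is conjugate. Weight on the data is w = (n/σ²)/(n/σ² + 1/τ₀²) = 0.197180/(0.197180+0.0129721) = 0.93827.
Posterior mean = w·x̄ + (1−w)·μ₀ = 0.93827·43.28 + 0.061727·33.91 = 42.702. Posterior variance = 1/(0.197180+0.0129721) = 4.75845, so SD = 2.181.

Posterior mean ≈ 42.702; posterior SD ≈ 2.181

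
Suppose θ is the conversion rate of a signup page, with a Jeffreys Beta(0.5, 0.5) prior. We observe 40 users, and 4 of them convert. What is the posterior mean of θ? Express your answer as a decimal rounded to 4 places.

Observing 4 successes and 36 failures updates Beta(0.5, 0.5) by adding the success and failure counts to the two shape parameters: α = 0.5+4 = 4.5, β = 0.5+36 = 36.5.
Posterior mean = α/(α+β) = 4.5/41 = 0.1098.

Posterior mean ≈ 0.1098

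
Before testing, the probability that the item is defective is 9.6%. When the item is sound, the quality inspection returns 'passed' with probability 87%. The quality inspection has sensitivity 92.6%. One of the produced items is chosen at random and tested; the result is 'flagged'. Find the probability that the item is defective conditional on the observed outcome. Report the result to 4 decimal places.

Let H be the event that the item is defective. P(H) = 0.096, so P(¬H) = 0.904. With E the 'flagged' result, P(E|H) = 0.926 and P(E|¬H) = 0.13.
P(E) = 0.926·0.096 + 0.13·0.904 = 0.088896 + 0.11752 = 0.20642.
By Bayes' theorem, P(H|E) = 0.088896 / 0.20642 = 0.4307.

P(H | E) ≈ 0.4307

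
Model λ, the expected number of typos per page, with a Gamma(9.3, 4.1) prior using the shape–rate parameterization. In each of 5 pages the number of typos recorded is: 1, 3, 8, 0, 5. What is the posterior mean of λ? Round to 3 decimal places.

The Poisson likelihood adds the total count to the shape and the number of exposure periods to the rate. Here ∑xᵢ = 17 and n = 5, so shape 9.3→26.3 and rate 4.1→9.1.
E[λ | data] = 26.3/9.1 = 2.890.

Posterior mean ≈ 2.890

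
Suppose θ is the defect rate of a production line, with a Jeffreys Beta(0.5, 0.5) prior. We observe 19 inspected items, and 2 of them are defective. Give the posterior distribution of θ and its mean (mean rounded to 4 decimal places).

Posterior: Beta(2.5, 17.5); mean ≈ 0.1250

Observing 2 successes and 17 failures updates Beta(0.5, 0.5) by adding the success and failure counts to the two shape parameters: α = 0.5+2 = 2.5, β = 0.5+17 = 17.5.
E[θ | data] = 2.5/(2.5+17.5) = 0.1250.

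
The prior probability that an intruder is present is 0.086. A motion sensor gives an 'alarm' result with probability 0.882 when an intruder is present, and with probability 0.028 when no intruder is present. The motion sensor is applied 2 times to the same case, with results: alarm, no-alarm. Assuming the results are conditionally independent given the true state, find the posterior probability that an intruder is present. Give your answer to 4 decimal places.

With H the event that an intruder is present, the joint likelihood of the observed sequence is P(data|H) = 0.882·0.118 = 0.10408 and P(data|¬H) = 0.028·0.972 = 0.027216.
Bayes: P(H|data) = 0.086·0.10408 / (0.086·0.10408 + 0.914·0.027216) = 0.0089505/0.033826 = 0.2646.

Posterior P(H) ≈ 0.2646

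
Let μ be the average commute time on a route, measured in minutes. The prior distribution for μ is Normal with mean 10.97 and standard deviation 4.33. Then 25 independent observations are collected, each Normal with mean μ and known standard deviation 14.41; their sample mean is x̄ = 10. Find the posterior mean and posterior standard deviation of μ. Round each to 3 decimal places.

Prior precision 1/τ₀² = 1/4.33² = 0.0533365; data precision n/σ² = 25/14.41² = 0.120396.
Posterior precision = 0.0533365 + 0.120396 = 0.173732, giving posterior SD = 1/√0.173732 = 2.399.
Posterior mean = (0.0533365·10.97 + 0.120396·10) / 0.173732 = 10.298.

Posterior mean ≈ 10.298; posterior SD ≈ 2.399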